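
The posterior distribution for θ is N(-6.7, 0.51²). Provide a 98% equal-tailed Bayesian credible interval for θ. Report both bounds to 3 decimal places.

[-7.886, -5.514]

The posterior is symmetric, so the 98% equal-tailed interval is θ = -6.7 ± z·0.51 with z = 2.326.
Half-width: 2.326 × 0.51 = 1.186.
-6.7 − 1.186 = -7.886; -6.7 + 1.186 = -5.514.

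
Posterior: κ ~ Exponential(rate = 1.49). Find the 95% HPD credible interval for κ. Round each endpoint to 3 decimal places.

[0.000, 2.011]

The exponential density is strictly decreasing on [0, ∞), so the HPD interval is anchored at 0: [0, q] with P(κ ≤ q) = 0.95.
q = −ln(1 − 0.95) / 1.49 = 2.9957 / 1.49 = 2.011.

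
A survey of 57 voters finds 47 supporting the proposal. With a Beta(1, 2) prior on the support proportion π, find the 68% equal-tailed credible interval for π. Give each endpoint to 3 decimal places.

Posterior: Beta(1+47, 2+10) = Beta(48, 12).
Equal-tailed 68% interval: the 0.16 and 0.84 quantiles of Beta(48, 12).
Posterior mean ≈ 0.800, SD ≈ 0.051; a Normal approximation gives roughly [0.749, 0.851].
Exact: F⁻¹(0.16) = 0.749; F⁻¹(0.84) = 0.851.

[0.749, 0.851]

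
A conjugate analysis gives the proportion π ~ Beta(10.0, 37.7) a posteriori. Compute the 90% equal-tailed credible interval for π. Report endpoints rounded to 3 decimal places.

Posterior: Beta(10.0, 37.7).
Equal-tailed 90% interval: the 0.05 and 0.95 quantiles of Beta(10.0, 37.7).
Posterior mean ≈ 0.210, SD ≈ 0.058; a Normal approximation gives roughly [0.114, 0.306].
Exact: F⁻¹(0.05) = 0.121; F⁻¹(0.95) = 0.312.

[0.121, 0.312]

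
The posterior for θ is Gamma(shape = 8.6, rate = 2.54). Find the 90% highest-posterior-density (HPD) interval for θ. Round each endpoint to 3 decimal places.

The posterior is unimodal and skewed, so the HPD interval has equal density at both endpoints and is the shortest 90% interval.
Solving f(1.531) = f(5.177) with F(5.177) − F(1.531) = 0.90 gives [1.531, 5.177].
For comparison, the equal-tailed interval is [1.735, 5.481]; the HPD is narrower and shifted toward the mode.

[1.531, 5.177]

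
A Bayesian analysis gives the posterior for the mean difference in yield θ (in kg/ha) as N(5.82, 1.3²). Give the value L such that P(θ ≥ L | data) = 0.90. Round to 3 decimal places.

Need L with P(θ ≥ L) = 0.90: L = 5.82 − z_{0.1}·1.3.
z = 1.282; L = 5.82 − 1.282 × 1.3 = 4.154.

4.154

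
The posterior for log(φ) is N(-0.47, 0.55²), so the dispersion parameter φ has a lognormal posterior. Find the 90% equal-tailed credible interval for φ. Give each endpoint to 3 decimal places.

On the log scale the 90% interval is -0.47 ± 1.645 × 0.55 = [-1.3747, 0.4347].
Exponentiate: [e^-1.3747, e^0.4347] = [0.253, 1.544].

[0.253, 1.544]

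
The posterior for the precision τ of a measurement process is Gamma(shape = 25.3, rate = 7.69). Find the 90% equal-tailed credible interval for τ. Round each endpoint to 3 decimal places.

Posterior: Gamma(shape 25.3, rate 7.69).
Equal-tailed 90% interval: Gamma(25.3, 7.69) quantiles at 0.05 and 0.95.
Posterior mean ≈ 3.290, SD ≈ 0.654; a Normal approximation gives roughly [2.214, 4.366].
Exact: lower = 2.293; upper = 4.435.

[2.293, 4.435]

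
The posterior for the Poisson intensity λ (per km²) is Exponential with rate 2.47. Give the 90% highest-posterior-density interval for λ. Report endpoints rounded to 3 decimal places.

The exponential density is strictly decreasing on [0, ∞), so the HPD interval is anchored at 0: [0, q] with P(λ ≤ q) = 0.90.
q = −ln(1 − 0.90) / 2.47 = 2.3026 / 2.47 = 0.932.

[0.000, 0.932]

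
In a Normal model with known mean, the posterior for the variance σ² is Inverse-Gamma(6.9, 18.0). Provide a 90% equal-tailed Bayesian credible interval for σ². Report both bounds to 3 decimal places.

Inverse-Gamma(6.9, 18.0) quantiles: F⁻¹(0.05) and F⁻¹(0.95).
Equivalently, 1/σ² ~ Gamma(6.9, rate = 18.0); invert its 0.95 and 0.05 quantiles.
Posterior mean ≈ 3.051, SD ≈ 1.378; a Normal approximation gives roughly [0.784, 5.318].
Exact: lower = 1.537; upper = 5.595.

[1.537, 5.595]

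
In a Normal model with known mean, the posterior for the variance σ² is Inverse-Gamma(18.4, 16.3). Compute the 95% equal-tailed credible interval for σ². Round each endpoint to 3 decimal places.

Inverse-Gamma(18.4, 16.3) quantiles: F⁻¹(0.025) and F⁻¹(0.975).
Equivalently, 1/σ² ~ Gamma(18.4, rate = 16.3); invert its 0.975 and 0.025 quantiles.
Posterior mean ≈ 0.937, SD ≈ 0.231; a Normal approximation gives roughly [0.483, 1.390].
Exact: lower = 0.588; upper = 1.485.

[0.588, 1.485]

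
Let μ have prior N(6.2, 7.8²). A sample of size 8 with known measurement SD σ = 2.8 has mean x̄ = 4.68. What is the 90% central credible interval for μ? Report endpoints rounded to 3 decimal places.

[3.089, 6.319]

Posterior precision = 1/7.8² + 8/2.8² = 0.0164 + 1.0204 = 1.0368, so posterior SD = 0.9821.
Posterior mean = (6.2/7.8² + 8·4.68/2.8²) / 1.0368 = 4.7041.
Interval: 4.7041 ± 1.645 × 0.9821 → [3.089, 6.319].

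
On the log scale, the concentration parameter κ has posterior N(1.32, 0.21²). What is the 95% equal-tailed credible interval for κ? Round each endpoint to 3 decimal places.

On the log scale the 95% interval is 1.32 ± 1.960 × 0.21 = [0.9084, 1.7316].
Exponentiate: [e^0.9084, e^1.7316] = [2.480, 5.650].

[2.480, 5.650]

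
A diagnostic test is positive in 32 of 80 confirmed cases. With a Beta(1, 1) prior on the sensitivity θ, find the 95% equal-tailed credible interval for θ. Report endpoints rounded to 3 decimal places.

Posterior: Beta(1+32, 1+48) = Beta(33, 49).
Equal-tailed 95% interval: the 0.025 and 0.975 quantiles of Beta(33, 49).
Posterior mean ≈ 0.402, SD ≈ 0.054; a Normal approximation gives roughly [0.297, 0.508].
Exact: F⁻¹(0.025) = 0.299; F⁻¹(0.975) = 0.510.

[0.299, 0.510]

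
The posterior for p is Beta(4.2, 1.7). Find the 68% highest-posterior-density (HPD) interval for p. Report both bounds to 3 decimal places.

The posterior is unimodal and skewed, so the HPD interval has equal density at both endpoints and is the shortest 68% interval.
Solving f(0.612) = f(0.947) with F(0.947) − F(0.612) = 0.68 gives [0.612, 0.947].
For comparison, the equal-tailed interval is [0.530, 0.889]; the HPD is narrower and shifted toward the mode.

[0.612, 0.947]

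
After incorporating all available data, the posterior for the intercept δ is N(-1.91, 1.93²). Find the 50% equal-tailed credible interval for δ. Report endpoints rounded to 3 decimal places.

The posterior is symmetric, so the 50% equal-tailed interval is δ = -1.91 ± z·1.93 with z = 0.674.
Half-width: 0.674 × 1.93 = 1.302.
-1.91 − 1.302 = -3.212; -1.91 + 1.302 = -0.608.

[-3.212, -0.608]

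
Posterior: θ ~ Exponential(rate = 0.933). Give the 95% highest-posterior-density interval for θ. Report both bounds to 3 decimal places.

[0.000, 3.211]

The exponential density is strictly decreasing on [0, ∞), so the HPD interval is anchored at 0: [0, q] with P(θ ≤ q) = 0.95.
q = −ln(1 − 0.95) / 0.933 = 2.9957 / 0.933 = 3.211.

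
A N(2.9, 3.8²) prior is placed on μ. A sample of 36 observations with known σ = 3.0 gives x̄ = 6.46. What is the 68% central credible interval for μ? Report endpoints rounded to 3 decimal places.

Posterior precision = 1/3.8² + 36/3.0² = 0.0693 + 4.0000 = 4.0693, so posterior SD = 0.4957.
Posterior mean = (2.9/3.8² + 36·6.46/3.0²) / 4.0693 = 6.3994.
Interval: 6.3994 ± 0.994 × 0.4957 → [5.906, 6.892].

[5.906, 6.892]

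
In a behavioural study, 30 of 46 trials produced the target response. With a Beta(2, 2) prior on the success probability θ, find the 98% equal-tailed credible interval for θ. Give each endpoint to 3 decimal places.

[0.477, 0.786]

Posterior: Beta(2+30, 2+16) = Beta(32, 18).
Equal-tailed 98% interval: the 0.01 and 0.99 quantiles of Beta(32, 18).
Posterior mean ≈ 0.640, SD ≈ 0.067; a Normal approximation gives roughly [0.484, 0.796].
Exact: F⁻¹(0.01) = 0.477; F⁻¹(0.99) = 0.786.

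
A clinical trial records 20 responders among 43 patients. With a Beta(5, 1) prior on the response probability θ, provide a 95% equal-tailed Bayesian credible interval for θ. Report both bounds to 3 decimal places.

[0.372, 0.648]

Posterior: Beta(5+20, 1+23) = Beta(25, 24).
Equal-tailed 95% interval: the 0.025 and 0.975 quantiles of Beta(25, 24).
Posterior mean ≈ 0.510, SD ≈ 0.071; a Normal approximation gives roughly [0.372, 0.649].
Exact: F⁻¹(0.025) = 0.372; F⁻¹(0.975) = 0.648.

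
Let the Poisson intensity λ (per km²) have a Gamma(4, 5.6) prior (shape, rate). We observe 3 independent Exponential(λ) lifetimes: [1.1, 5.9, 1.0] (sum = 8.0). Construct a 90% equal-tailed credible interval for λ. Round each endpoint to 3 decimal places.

[0.242, 0.871]

Posterior: Gamma(4+3, 5.6+8.0) = Gamma(7, 13.6) (shape, rate).
Equal-tailed 90% interval: Gamma(7, 13.6) quantiles at 0.05 and 0.95.
Posterior mean ≈ 0.515, SD ≈ 0.195; a Normal approximation gives roughly [0.195, 0.835].
Exact: lower = 0.242; upper = 0.871.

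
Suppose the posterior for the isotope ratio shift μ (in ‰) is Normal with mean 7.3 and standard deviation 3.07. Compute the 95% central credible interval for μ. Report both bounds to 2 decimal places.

[1.28, 13.32]

The posterior is symmetric, so the 95% equal-tailed interval is μ = 7.3 ± z·3.07 with z = 1.960.
Half-width: 1.960 × 3.07 = 6.02.
7.3 − 6.02 = 1.28; 7.3 + 6.02 = 13.32.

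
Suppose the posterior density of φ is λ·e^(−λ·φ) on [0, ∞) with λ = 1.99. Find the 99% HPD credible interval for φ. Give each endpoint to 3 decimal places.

The exponential density is strictly decreasing on [0, ∞), so the HPD interval is anchored at 0: [0, q] with P(φ ≤ q) = 0.99.
q = −ln(1 − 0.99) / 1.99 = 4.6052 / 1.99 = 2.314.

[0.000, 2.314]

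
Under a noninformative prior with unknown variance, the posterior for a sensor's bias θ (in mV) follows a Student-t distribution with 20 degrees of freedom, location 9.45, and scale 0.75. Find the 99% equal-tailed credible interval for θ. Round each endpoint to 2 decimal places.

[7.32, 11.58]

The t_20 distribution is symmetric; the 99% interval is 9.45 ± t·0.75 with t_{0.995,20} = 2.845.
Half-width: 2.845 × 0.75 = 2.13.
9.45 − 2.13 = 7.32; 9.45 + 2.13 = 11.58.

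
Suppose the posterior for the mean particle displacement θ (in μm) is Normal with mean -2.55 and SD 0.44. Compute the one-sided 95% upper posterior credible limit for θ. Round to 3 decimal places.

-1.826

Need U with P(θ ≤ U) = 0.95: U = -2.55 + z_{0.05}·0.44.
z = 1.645; U = -2.55 + 1.645 × 0.44 = -1.826.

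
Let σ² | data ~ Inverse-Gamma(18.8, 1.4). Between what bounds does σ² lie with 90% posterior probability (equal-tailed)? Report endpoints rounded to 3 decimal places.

Inverse-Gamma(18.8, 1.4) quantiles: F⁻¹(0.05) and F⁻¹(0.95).
Equivalently, 1/σ² ~ Gamma(18.8, rate = 1.4); invert its 0.95 and 0.05 quantiles.
Posterior mean ≈ 0.079, SD ≈ 0.019; a Normal approximation gives roughly [0.047, 0.110].
Exact: lower = 0.053; upper = 0.114.

[0.053, 0.114]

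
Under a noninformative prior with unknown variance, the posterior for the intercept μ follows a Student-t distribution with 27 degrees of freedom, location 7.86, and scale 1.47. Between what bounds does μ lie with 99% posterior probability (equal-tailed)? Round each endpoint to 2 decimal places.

The t_27 distribution is symmetric; the 99% interval is 7.86 ± t·1.47 with t_{0.995,27} = 2.771.
Half-width: 2.771 × 1.47 = 4.07.
7.86 − 4.07 = 3.79; 7.86 + 4.07 = 11.93.

[3.79, 11.93]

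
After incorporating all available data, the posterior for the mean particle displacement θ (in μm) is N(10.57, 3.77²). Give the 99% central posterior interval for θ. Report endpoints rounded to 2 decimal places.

[0.86, 20.28]

The posterior is symmetric, so the 99% equal-tailed interval is θ = 10.57 ± z·3.77 with z = 2.576.
Half-width: 2.576 × 3.77 = 9.71.
10.57 − 9.71 = 0.86; 10.57 + 9.71 = 20.28.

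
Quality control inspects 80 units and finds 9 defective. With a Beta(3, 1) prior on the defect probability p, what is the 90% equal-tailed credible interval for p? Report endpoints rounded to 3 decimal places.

Posterior: Beta(3+9, 1+71) = Beta(12, 72).
Equal-tailed 90% interval: the 0.05 and 0.95 quantiles of Beta(12, 72).
Posterior mean ≈ 0.143, SD ≈ 0.038; a Normal approximation gives roughly [0.080, 0.205].
Exact: F⁻¹(0.05) = 0.086; F⁻¹(0.95) = 0.210.

[0.086, 0.210]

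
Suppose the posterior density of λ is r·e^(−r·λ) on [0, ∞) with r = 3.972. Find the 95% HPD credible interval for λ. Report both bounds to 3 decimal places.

The exponential density is strictly decreasing on [0, ∞), so the HPD interval is anchored at 0: [0, q] with P(λ ≤ q) = 0.95.
q = −ln(1 − 0.95) / 3.972 = 2.9957 / 3.972 = 0.754.

[0.000, 0.754]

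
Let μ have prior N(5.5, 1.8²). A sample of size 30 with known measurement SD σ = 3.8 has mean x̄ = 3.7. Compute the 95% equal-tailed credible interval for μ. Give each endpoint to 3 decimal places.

Posterior precision = 1/1.8² + 30/3.8² = 0.3086 + 2.0776 = 2.3862, so posterior SD = 0.6474.
Posterior mean = (5.5/1.8² + 30·3.7/3.8²) / 2.3862 = 3.9328.
Interval: 3.9328 ± 1.960 × 0.6474 → [2.664, 5.202].

[2.664, 5.202]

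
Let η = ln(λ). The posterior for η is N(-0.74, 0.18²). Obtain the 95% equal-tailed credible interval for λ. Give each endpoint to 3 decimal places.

On the log scale the 95% interval is -0.74 ± 1.960 × 0.18 = [-1.0928, -0.3872].
Exponentiate: [e^-1.0928, e^-0.3872] = [0.335, 0.679].

[0.335, 0.679]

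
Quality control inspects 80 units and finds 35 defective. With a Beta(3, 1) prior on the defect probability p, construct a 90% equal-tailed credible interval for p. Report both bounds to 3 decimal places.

Posterior: Beta(3+35, 1+45) = Beta(38, 46).
Equal-tailed 90% interval: the 0.05 and 0.95 quantiles of Beta(38, 46).
Posterior mean ≈ 0.452, SD ≈ 0.054; a Normal approximation gives roughly [0.364, 0.541].
Exact: F⁻¹(0.05) = 0.364; F⁻¹(0.95) = 0.542.

[0.364, 0.542]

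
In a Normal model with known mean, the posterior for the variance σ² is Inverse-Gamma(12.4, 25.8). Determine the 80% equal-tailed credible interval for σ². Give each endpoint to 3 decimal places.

[1.511, 3.164]

Inverse-Gamma(12.4, 25.8) quantiles: F⁻¹(0.1) and F⁻¹(0.9).
Equivalently, 1/σ² ~ Gamma(12.4, rate = 25.8); invert its 0.9 and 0.1 quantiles.
Posterior mean ≈ 2.263, SD ≈ 0.702; a Normal approximation gives roughly [1.364, 3.163].
Exact: lower = 1.511; upper = 3.164.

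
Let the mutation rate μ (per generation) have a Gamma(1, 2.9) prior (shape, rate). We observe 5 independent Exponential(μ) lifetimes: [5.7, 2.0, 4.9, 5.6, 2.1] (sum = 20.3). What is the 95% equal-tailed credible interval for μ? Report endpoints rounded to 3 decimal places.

[0.095, 0.503]

Posterior: Gamma(1+5, 2.9+20.3) = Gamma(6, 23.2) (shape, rate).
Equal-tailed 95% interval: Gamma(6, 23.2) quantiles at 0.025 and 0.975.
Posterior mean ≈ 0.259, SD ≈ 0.106; a Normal approximation gives roughly [0.052, 0.466].
Exact: lower = 0.095; upper = 0.503.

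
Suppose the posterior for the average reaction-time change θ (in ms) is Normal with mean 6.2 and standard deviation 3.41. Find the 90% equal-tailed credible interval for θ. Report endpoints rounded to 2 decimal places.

The posterior is symmetric, so the 90% equal-tailed interval is θ = 6.2 ± z·3.41 with z = 1.645.
Half-width: 1.645 × 3.41 = 5.61.
6.2 − 5.61 = 0.59; 6.2 + 5.61 = 11.81.

[0.59, 11.81]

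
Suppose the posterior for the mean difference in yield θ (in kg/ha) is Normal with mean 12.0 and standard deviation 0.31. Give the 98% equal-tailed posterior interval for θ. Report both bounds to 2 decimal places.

The posterior is symmetric, so the 98% equal-tailed interval is θ = 12.0 ± z·0.31 with z = 2.326.
Half-width: 2.326 × 0.31 = 0.72.
12.0 − 0.72 = 11.28; 12.0 + 0.72 = 12.72.

[11.28, 12.72]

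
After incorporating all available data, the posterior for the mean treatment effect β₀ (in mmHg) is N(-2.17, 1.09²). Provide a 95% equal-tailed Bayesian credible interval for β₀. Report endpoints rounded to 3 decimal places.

[-4.306, -0.034]

The posterior is symmetric, so the 95% equal-tailed interval is β₀ = -2.17 ± z·1.09 with z = 1.960.
Half-width: 1.960 × 1.09 = 2.136.
-2.17 − 2.136 = -4.306; -2.17 + 2.136 = -0.034.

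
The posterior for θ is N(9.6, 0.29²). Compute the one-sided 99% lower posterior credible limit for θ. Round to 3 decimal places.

Need L with P(θ ≥ L) = 0.99: L = 9.6 − z_{0.01}·0.29.
z = 2.326; L = 9.6 − 2.326 × 0.29 = 8.925.

8.925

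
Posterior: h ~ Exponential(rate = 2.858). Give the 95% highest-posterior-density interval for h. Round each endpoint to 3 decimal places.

[0.000, 1.048]

The exponential density is strictly decreasing on [0, ∞), so the HPD interval is anchored at 0: [0, q] with P(h ≤ q) = 0.95.
q = −ln(1 − 0.95) / 2.858 = 2.9957 / 2.858 = 1.048.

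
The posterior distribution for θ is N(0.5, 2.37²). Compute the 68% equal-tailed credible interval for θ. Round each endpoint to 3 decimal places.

The posterior is symmetric, so the 68% equal-tailed interval is θ = 0.5 ± z·2.37 with z = 0.994.
Half-width: 0.994 × 2.37 = 2.357.
0.5 − 2.357 = -1.857; 0.5 + 2.357 = 2.857.

[-1.857, 2.857]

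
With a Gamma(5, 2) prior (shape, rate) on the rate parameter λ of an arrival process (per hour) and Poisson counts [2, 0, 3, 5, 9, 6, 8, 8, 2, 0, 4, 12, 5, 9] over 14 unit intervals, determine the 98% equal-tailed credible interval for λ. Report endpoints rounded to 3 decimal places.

[3.683, 6.250]

Posterior: Gamma(5+73, 2+14) = Gamma(78, 16) (shape, rate).
Equal-tailed 98% interval: Gamma(78, 16) quantiles at 0.01 and 0.99.
Posterior mean ≈ 4.875, SD ≈ 0.552; a Normal approximation gives roughly [3.591, 6.159].
Exact: lower = 3.683; upper = 6.250.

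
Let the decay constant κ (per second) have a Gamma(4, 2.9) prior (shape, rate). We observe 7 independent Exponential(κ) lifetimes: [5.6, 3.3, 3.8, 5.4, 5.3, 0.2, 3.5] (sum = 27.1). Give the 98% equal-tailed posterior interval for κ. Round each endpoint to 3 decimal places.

[0.159, 0.671]

Posterior: Gamma(4+7, 2.9+27.1) = Gamma(11, 30.0) (shape, rate).
Equal-tailed 98% interval: Gamma(11, 30.0) quantiles at 0.01 and 0.99.
Posterior mean ≈ 0.367, SD ≈ 0.111; a Normal approximation gives roughly [0.109, 0.624].
Exact: lower = 0.159; upper = 0.671.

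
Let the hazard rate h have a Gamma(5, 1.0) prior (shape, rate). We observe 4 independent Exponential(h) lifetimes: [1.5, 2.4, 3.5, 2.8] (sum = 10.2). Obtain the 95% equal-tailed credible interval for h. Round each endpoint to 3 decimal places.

[0.367, 1.407]

Posterior: Gamma(5+4, 1.0+10.2) = Gamma(9, 11.2) (shape, rate).
Equal-tailed 95% interval: Gamma(9, 11.2) quantiles at 0.025 and 0.975.
Posterior mean ≈ 0.804, SD ≈ 0.268; a Normal approximation gives roughly [0.279, 1.329].
Exact: lower = 0.367; upper = 1.407.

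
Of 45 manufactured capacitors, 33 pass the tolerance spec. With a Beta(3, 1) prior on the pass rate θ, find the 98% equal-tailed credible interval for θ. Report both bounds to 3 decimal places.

Posterior: Beta(3+33, 1+12) = Beta(36, 13).
Equal-tailed 98% interval: the 0.01 and 0.99 quantiles of Beta(36, 13).
Posterior mean ≈ 0.735, SD ≈ 0.062; a Normal approximation gives roughly [0.589, 0.880].
Exact: F⁻¹(0.01) = 0.577; F⁻¹(0.99) = 0.864.

[0.577, 0.864]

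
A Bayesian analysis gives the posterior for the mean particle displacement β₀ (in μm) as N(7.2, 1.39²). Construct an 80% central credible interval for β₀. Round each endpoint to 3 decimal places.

The posterior is symmetric, so the 80% equal-tailed interval is β₀ = 7.2 ± z·1.39 with z = 1.282.
Half-width: 1.282 × 1.39 = 1.781.
7.2 − 1.781 = 5.419; 7.2 + 1.781 = 8.981.

[5.419, 8.981]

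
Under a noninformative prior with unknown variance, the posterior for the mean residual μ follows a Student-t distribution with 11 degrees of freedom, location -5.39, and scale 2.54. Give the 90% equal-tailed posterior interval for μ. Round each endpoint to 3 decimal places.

The t_11 distribution is symmetric; the 90% interval is -5.39 ± t·2.54 with t_{0.95,11} = 1.796.
Half-width: 1.796 × 2.54 = 4.562.
-5.39 − 4.562 = -9.952; -5.39 + 4.562 = -0.828.

[-9.952, -0.828]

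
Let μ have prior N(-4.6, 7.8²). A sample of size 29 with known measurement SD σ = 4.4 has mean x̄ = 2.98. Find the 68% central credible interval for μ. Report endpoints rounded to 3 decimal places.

Posterior precision = 1/7.8² + 29/4.4² = 0.0164 + 1.4979 = 1.5144, so posterior SD = 0.8126.
Posterior mean = (-4.6/7.8² + 29·2.98/4.4²) / 1.5144 = 2.8977.
Interval: 2.8977 ± 0.994 × 0.8126 → [2.090, 3.706].

[2.090, 3.706]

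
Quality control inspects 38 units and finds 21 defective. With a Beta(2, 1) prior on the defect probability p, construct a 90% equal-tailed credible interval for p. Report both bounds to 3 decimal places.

Posterior: Beta(2+21, 1+17) = Beta(23, 18).
Equal-tailed 90% interval: the 0.05 and 0.95 quantiles of Beta(23, 18).
Posterior mean ≈ 0.561, SD ≈ 0.077; a Normal approximation gives roughly [0.435, 0.687].
Exact: F⁻¹(0.05) = 0.433; F⁻¹(0.95) = 0.685.

[0.433, 0.685]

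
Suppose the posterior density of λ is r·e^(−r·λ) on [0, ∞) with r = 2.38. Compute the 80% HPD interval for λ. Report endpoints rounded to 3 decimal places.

The exponential density is strictly decreasing on [0, ∞), so the HPD interval is anchored at 0: [0, q] with P(λ ≤ q) = 0.80.
q = −ln(1 − 0.80) / 2.38 = 1.6094 / 2.38 = 0.676.

[0.000, 0.676]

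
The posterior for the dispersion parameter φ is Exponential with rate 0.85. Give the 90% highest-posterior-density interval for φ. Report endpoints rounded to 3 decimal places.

The exponential density is strictly decreasing on [0, ∞), so the HPD interval is anchored at 0: [0, q] with P(φ ≤ q) = 0.90.
q = −ln(1 − 0.90) / 0.85 = 2.3026 / 0.85 = 2.709.

[0.000, 2.709]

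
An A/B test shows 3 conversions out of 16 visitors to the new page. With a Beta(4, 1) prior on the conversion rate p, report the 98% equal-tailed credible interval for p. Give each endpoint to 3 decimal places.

Posterior: Beta(4+3, 1+13) = Beta(7, 14).
Equal-tailed 98% interval: the 0.01 and 0.99 quantiles of Beta(7, 14).
Posterior mean ≈ 0.333, SD ≈ 0.101; a Normal approximation gives roughly [0.100, 0.567].
Exact: F⁻¹(0.01) = 0.129; F⁻¹(0.99) = 0.583.

[0.129, 0.583]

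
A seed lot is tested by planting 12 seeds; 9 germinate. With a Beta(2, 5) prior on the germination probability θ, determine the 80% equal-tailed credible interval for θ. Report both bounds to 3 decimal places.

Posterior: Beta(2+9, 5+3) = Beta(11, 8).
Equal-tailed 80% interval: the 0.1 and 0.9 quantiles of Beta(11, 8).
Posterior mean ≈ 0.579, SD ≈ 0.110; a Normal approximation gives roughly [0.437, 0.720].
Exact: F⁻¹(0.1) = 0.433; F⁻¹(0.9) = 0.721.

[0.433, 0.721]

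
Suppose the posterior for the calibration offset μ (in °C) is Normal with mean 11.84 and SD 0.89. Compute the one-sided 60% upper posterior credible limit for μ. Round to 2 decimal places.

12.07

Need U with P(μ ≤ U) = 0.60: U = 11.84 + z_{0.4}·0.89.
z = 0.253; U = 11.84 + 0.253 × 0.89 = 12.07.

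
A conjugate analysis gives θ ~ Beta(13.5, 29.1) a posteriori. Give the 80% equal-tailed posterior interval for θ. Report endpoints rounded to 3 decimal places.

[0.228, 0.410]

Posterior: Beta(13.5, 29.1).
Equal-tailed 80% interval: the 0.1 and 0.9 quantiles of Beta(13.5, 29.1).
Posterior mean ≈ 0.317, SD ≈ 0.070; a Normal approximation gives roughly [0.227, 0.407].
Exact: F⁻¹(0.1) = 0.228; F⁻¹(0.9) = 0.410.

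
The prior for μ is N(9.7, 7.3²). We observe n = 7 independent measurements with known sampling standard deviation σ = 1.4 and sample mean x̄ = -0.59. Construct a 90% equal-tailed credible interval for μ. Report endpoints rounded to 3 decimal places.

[-1.404, 0.332]

Posterior precision = 1/7.3² + 7/1.4² = 0.0188 + 3.5714 = 3.5902, so posterior SD = 0.5278.
Posterior mean = (9.7/7.3² + 7·-0.59/1.4²) / 3.5902 = -0.5362.
Interval: -0.5362 ± 1.645 × 0.5278 → [-1.404, 0.332].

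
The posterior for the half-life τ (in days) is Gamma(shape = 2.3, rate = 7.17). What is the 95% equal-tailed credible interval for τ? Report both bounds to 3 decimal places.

Posterior: Gamma(shape 2.3, rate 7.17).
Equal-tailed 95% interval: Gamma(2.3, 7.17) quantiles at 0.025 and 0.975.
Posterior mean ≈ 0.321, SD ≈ 0.212; a Normal approximation gives roughly [-0.094, 0.735].
Exact: lower = 0.048; upper = 0.848.

[0.048, 0.848]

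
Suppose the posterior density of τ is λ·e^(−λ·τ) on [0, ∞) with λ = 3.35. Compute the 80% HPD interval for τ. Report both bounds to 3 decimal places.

The exponential density is strictly decreasing on [0, ∞), so the HPD interval is anchored at 0: [0, q] with P(τ ≤ q) = 0.80.
q = −ln(1 − 0.80) / 3.35 = 1.6094 / 3.35 = 0.480.

[0.000, 0.480]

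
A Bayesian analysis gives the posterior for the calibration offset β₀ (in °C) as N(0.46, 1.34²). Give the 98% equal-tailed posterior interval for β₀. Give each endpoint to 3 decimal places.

[-2.657, 3.577]

The posterior is symmetric, so the 98% equal-tailed interval is β₀ = 0.46 ± z·1.34 with z = 2.326.
Half-width: 2.326 × 1.34 = 3.117.
0.46 − 3.117 = -2.657; 0.46 + 3.117 = 3.577.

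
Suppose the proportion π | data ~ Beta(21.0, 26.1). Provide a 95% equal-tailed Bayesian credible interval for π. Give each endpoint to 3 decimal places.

Posterior: Beta(21.0, 26.1).
Equal-tailed 95% interval: the 0.025 and 0.975 quantiles of Beta(21.0, 26.1).
Posterior mean ≈ 0.446, SD ≈ 0.072; a Normal approximation gives roughly [0.305, 0.586].
Exact: F⁻¹(0.025) = 0.308; F⁻¹(0.975) = 0.588.

[0.308, 0.588]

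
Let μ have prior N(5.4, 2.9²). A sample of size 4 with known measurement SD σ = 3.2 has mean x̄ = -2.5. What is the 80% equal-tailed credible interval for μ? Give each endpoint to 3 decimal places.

[-2.452, 1.139]

Posterior precision = 1/2.9² + 4/3.2² = 0.1189 + 0.3906 = 0.5095, so posterior SD = 1.4009.
Posterior mean = (5.4/2.9² + 4·-2.5/3.2²) / 0.5095 = -0.6564.
Interval: -0.6564 ± 1.282 × 1.4009 → [-2.452, 1.139].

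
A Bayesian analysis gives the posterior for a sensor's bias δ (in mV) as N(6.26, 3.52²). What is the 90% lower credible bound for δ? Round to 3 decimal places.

Need L with P(δ ≥ L) = 0.90: L = 6.26 − z_{0.1}·3.52.
z = 1.282; L = 6.26 − 1.282 × 3.52 = 1.749.

1.749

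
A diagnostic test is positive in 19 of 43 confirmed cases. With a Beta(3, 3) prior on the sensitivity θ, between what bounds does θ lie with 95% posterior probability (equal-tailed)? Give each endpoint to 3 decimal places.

Posterior: Beta(3+19, 3+24) = Beta(22, 27).
Equal-tailed 95% interval: the 0.025 and 0.975 quantiles of Beta(22, 27).
Posterior mean ≈ 0.449, SD ≈ 0.070; a Normal approximation gives roughly [0.311, 0.587].
Exact: F⁻¹(0.025) = 0.314; F⁻¹(0.975) = 0.588.

[0.314, 0.588]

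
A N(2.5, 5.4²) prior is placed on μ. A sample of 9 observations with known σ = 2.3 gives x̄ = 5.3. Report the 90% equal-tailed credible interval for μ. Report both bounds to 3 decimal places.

[3.996, 6.493]

Posterior precision = 1/5.4² + 9/2.3² = 0.0343 + 1.7013 = 1.7356, so posterior SD = 0.7591.
Posterior mean = (2.5/5.4² + 9·5.3/2.3²) / 1.7356 = 5.2447.
Interval: 5.2447 ± 1.645 × 0.7591 → [3.996, 6.493].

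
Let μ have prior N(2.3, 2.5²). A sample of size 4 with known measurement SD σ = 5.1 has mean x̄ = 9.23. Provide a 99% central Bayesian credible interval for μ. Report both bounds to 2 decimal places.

Posterior precision = 1/2.5² + 4/5.1² = 0.1600 + 0.1538 = 0.3138, so posterior SD = 1.7852.
Posterior mean = (2.3/2.5² + 4·9.23/5.1²) / 0.3138 = 5.6964.
Interval: 5.6964 ± 2.576 × 1.7852 → [1.10, 10.29].

[1.10, 10.29]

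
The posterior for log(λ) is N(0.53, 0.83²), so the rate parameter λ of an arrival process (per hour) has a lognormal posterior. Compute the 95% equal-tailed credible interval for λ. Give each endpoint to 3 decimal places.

On the log scale the 95% interval is 0.53 ± 1.960 × 0.83 = [-1.0968, 2.1568].
Exponentiate: [e^-1.0968, e^2.1568] = [0.334, 8.643].

[0.334, 8.643]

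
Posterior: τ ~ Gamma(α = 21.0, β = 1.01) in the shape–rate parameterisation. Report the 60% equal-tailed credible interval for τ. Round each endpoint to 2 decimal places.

Posterior: Gamma(shape 21.0, rate 1.01).
Equal-tailed 60% interval: Gamma(21.0, 1.01) quantiles at 0.2 and 0.8.
Posterior mean ≈ 20.79, SD ≈ 4.54; a Normal approximation gives roughly [16.97, 24.61].
Exact: lower = 16.91; upper = 24.48.

[16.91, 24.48]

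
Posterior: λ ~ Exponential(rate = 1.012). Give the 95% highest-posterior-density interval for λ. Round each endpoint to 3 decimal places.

[0.000, 2.960]

The exponential density is strictly decreasing on [0, ∞), so the HPD interval is anchored at 0: [0, q] with P(λ ≤ q) = 0.95.
q = −ln(1 − 0.95) / 1.012 = 2.9957 / 1.012 = 2.960.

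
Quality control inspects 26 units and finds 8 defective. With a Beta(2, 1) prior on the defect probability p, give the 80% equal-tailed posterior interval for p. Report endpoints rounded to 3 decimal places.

Posterior: Beta(2+8, 1+18) = Beta(10, 19).
Equal-tailed 80% interval: the 0.1 and 0.9 quantiles of Beta(10, 19).
Posterior mean ≈ 0.345, SD ≈ 0.087; a Normal approximation gives roughly [0.234, 0.456].
Exact: F⁻¹(0.1) = 0.235; F⁻¹(0.9) = 0.459.

[0.235, 0.459]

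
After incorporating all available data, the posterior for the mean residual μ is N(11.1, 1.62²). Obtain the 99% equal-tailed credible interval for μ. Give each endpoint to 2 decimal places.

[6.93, 15.27]

The posterior is symmetric, so the 99% equal-tailed interval is μ = 11.1 ± z·1.62 with z = 2.576.
Half-width: 2.576 × 1.62 = 4.17.
11.1 − 4.17 = 6.93; 11.1 + 4.17 = 15.27.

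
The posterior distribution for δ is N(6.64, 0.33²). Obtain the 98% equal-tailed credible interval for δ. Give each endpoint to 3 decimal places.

[5.872, 7.408]

The posterior is symmetric, so the 98% equal-tailed interval is δ = 6.64 ± z·0.33 with z = 2.326.
Half-width: 2.326 × 0.33 = 0.768.
6.64 − 0.768 = 5.872; 6.64 + 0.768 = 7.408.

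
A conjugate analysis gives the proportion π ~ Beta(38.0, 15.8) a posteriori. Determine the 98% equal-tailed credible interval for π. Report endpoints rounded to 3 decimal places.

Posterior: Beta(38.0, 15.8).
Equal-tailed 98% interval: the 0.01 and 0.99 quantiles of Beta(38.0, 15.8).
Posterior mean ≈ 0.706, SD ≈ 0.062; a Normal approximation gives roughly [0.563, 0.849].
Exact: F⁻¹(0.01) = 0.554; F⁻¹(0.99) = 0.837.

[0.554, 0.837]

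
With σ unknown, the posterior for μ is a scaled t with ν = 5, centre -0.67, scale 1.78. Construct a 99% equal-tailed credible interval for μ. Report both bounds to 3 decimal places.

The t_5 distribution is symmetric; the 99% interval is -0.67 ± t·1.78 with t_{0.995,5} = 4.032.
Half-width: 4.032 × 1.78 = 7.177.
-0.67 − 7.177 = -7.847; -0.67 + 7.177 = 6.507.

[-7.847, 6.507]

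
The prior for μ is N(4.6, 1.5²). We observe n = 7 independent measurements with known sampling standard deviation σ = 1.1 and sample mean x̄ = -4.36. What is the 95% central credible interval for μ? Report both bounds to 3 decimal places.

Posterior precision = 1/1.5² + 7/1.1² = 0.4444 + 5.7851 = 6.2296, so posterior SD = 0.4007.
Posterior mean = (4.6/1.5² + 7·-4.36/1.1²) / 6.2296 = -3.7208.
Interval: -3.7208 ± 1.960 × 0.4007 → [-4.506, -2.935].

[-4.506, -2.935]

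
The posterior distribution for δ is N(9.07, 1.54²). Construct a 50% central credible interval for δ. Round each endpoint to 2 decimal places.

[8.03, 10.11]

The posterior is symmetric, so the 50% equal-tailed interval is δ = 9.07 ± z·1.54 with z = 0.674.
Half-width: 0.674 × 1.54 = 1.04.
9.07 − 1.04 = 8.03; 9.07 + 1.04 = 10.11.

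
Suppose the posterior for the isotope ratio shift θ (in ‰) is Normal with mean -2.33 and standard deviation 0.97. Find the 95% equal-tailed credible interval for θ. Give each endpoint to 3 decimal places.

[-4.231, -0.429]

The posterior is symmetric, so the 95% equal-tailed interval is θ = -2.33 ± z·0.97 with z = 1.960.
Half-width: 1.960 × 0.97 = 1.901.
-2.33 − 1.901 = -4.231; -2.33 + 1.901 = -0.429.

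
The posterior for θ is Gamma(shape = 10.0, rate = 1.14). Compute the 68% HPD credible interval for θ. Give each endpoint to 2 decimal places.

The posterior is unimodal and skewed, so the HPD interval has equal density at both endpoints and is the shortest 68% interval.
Solving f(5.54) = f(10.84) with F(10.84) − F(5.54) = 0.68 gives [5.54, 10.84].
For comparison, the equal-tailed interval is [6.06, 11.48]; the HPD is narrower and shifted toward the mode.

[5.54, 10.84]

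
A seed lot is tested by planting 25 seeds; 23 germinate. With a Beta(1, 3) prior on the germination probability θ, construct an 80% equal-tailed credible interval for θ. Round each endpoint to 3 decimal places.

[0.735, 0.911]

Posterior: Beta(1+23, 3+2) = Beta(24, 5).
Equal-tailed 80% interval: the 0.1 and 0.9 quantiles of Beta(24, 5).
Posterior mean ≈ 0.828, SD ≈ 0.069; a Normal approximation gives roughly [0.739, 0.916].
Exact: F⁻¹(0.1) = 0.735; F⁻¹(0.9) = 0.911.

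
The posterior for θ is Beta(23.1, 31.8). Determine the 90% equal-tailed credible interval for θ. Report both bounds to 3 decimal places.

[0.314, 0.531]

Posterior: Beta(23.1, 31.8).
Equal-tailed 90% interval: the 0.05 and 0.95 quantiles of Beta(23.1, 31.8).
Posterior mean ≈ 0.421, SD ≈ 0.066; a Normal approximation gives roughly [0.312, 0.529].
Exact: F⁻¹(0.05) = 0.314; F⁻¹(0.95) = 0.531.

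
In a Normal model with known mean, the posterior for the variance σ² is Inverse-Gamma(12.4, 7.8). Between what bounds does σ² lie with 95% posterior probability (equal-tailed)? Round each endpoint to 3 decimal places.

[0.386, 1.202]

Inverse-Gamma(12.4, 7.8) quantiles: F⁻¹(0.025) and F⁻¹(0.975).
Equivalently, 1/σ² ~ Gamma(12.4, rate = 7.8); invert its 0.975 and 0.025 quantiles.
Posterior mean ≈ 0.684, SD ≈ 0.212; a Normal approximation gives roughly [0.268, 1.100].
Exact: lower = 0.386; upper = 1.202.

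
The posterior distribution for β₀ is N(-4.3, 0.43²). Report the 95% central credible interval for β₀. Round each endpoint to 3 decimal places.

[-5.143, -3.457]

The posterior is symmetric, so the 95% equal-tailed interval is β₀ = -4.3 ± z·0.43 with z = 1.960.
Half-width: 1.960 × 0.43 = 0.843.
-4.3 − 0.843 = -5.143; -4.3 + 0.843 = -3.457.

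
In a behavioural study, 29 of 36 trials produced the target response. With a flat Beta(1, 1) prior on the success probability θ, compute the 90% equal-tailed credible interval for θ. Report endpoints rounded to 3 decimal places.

Posterior: Beta(1+29, 1+7) = Beta(30, 8).
Equal-tailed 90% interval: the 0.05 and 0.95 quantiles of Beta(30, 8).
Posterior mean ≈ 0.789, SD ≈ 0.065; a Normal approximation gives roughly [0.682, 0.897].
Exact: F⁻¹(0.05) = 0.674; F⁻¹(0.95) = 0.888.

[0.674, 0.888]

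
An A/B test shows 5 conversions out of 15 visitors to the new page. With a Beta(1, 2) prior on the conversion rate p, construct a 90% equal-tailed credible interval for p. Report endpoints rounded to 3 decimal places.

Posterior: Beta(1+5, 2+10) = Beta(6, 12).
Equal-tailed 90% interval: the 0.05 and 0.95 quantiles of Beta(6, 12).
Posterior mean ≈ 0.333, SD ≈ 0.108; a Normal approximation gives roughly [0.155, 0.511].
Exact: F⁻¹(0.05) = 0.166; F⁻¹(0.95) = 0.522.

[0.166, 0.522]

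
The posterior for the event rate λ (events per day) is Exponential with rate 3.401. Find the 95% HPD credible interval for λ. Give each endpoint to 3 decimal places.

[0.000, 0.881]

The exponential density is strictly decreasing on [0, ∞), so the HPD interval is anchored at 0: [0, q] with P(λ ≤ q) = 0.95.
q = −ln(1 − 0.95) / 3.401 = 2.9957 / 3.401 = 0.881.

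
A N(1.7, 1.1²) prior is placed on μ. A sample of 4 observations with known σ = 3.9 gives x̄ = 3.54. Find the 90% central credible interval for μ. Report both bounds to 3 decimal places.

[0.568, 3.720]

Posterior precision = 1/1.1² + 4/3.9² = 0.8264 + 0.2630 = 1.0894, so posterior SD = 0.9581.
Posterior mean = (1.7/1.1² + 4·3.54/3.9²) / 1.0894 = 2.1442.
Interval: 2.1442 ± 1.645 × 0.9581 → [0.568, 3.720].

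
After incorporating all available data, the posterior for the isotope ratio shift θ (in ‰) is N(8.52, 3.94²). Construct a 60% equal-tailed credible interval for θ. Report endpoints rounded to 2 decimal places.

The posterior is symmetric, so the 60% equal-tailed interval is θ = 8.52 ± z·3.94 with z = 0.842.
Half-width: 0.842 × 3.94 = 3.32.
8.52 − 3.32 = 5.20; 8.52 + 3.32 = 11.84.

[5.20, 11.84]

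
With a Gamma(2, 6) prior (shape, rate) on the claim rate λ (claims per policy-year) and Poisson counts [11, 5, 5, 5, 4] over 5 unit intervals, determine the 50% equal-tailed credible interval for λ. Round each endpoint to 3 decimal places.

[2.548, 3.238]

Posterior: Gamma(2+30, 6+5) = Gamma(32, 11) (shape, rate).
Equal-tailed 50% interval: Gamma(32, 11) quantiles at 0.25 and 0.75.
Posterior mean ≈ 2.909, SD ≈ 0.514; a Normal approximation gives roughly [2.562, 3.256].
Exact: lower = 2.548; upper = 3.238.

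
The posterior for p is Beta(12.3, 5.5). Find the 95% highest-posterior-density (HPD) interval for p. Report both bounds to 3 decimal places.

[0.482, 0.889]

The posterior is unimodal and skewed, so the HPD interval has equal density at both endpoints and is the shortest 95% interval.
Solving f(0.482) = f(0.889) with F(0.889) − F(0.482) = 0.95 gives [0.482, 0.889].
For comparison, the equal-tailed interval is [0.465, 0.876]; the HPD is narrower and shifted toward the mode.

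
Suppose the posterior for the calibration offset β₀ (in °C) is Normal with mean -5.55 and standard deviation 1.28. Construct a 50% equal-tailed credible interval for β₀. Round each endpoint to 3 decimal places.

The posterior is symmetric, so the 50% equal-tailed interval is β₀ = -5.55 ± z·1.28 with z = 0.674.
Half-width: 0.674 × 1.28 = 0.863.
-5.55 − 0.863 = -6.413; -5.55 + 0.863 = -4.687.

[-6.413, -4.687]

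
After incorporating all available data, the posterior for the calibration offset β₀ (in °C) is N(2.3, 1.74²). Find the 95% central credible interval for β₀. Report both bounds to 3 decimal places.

The posterior is symmetric, so the 95% equal-tailed interval is β₀ = 2.3 ± z·1.74 with z = 1.960.
Half-width: 1.960 × 1.74 = 3.410.
2.3 − 3.410 = -1.110; 2.3 + 3.410 = 5.710.

[-1.110, 5.710]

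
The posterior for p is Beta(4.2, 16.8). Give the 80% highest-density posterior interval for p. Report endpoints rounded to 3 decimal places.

[0.080, 0.292]

The posterior is unimodal and skewed, so the HPD interval has equal density at both endpoints and is the shortest 80% interval.
Solving f(0.080) = f(0.292) with F(0.292) − F(0.080) = 0.80 gives [0.080, 0.292].
For comparison, the equal-tailed interval is [0.097, 0.316]; the HPD is narrower and shifted toward the mode.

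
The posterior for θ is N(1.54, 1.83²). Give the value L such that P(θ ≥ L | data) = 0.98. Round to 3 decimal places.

Need L with P(θ ≥ L) = 0.98: L = 1.54 − z_{0.02}·1.83.
z = 2.054; L = 1.54 − 2.054 × 1.83 = -2.218.

-2.218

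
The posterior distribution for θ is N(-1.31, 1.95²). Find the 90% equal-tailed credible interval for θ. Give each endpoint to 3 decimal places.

The posterior is symmetric, so the 90% equal-tailed interval is θ = -1.31 ± z·1.95 with z = 1.645.
Half-width: 1.645 × 1.95 = 3.207.
-1.31 − 3.207 = -4.517; -1.31 + 3.207 = 1.897.

[-4.517, 1.897]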